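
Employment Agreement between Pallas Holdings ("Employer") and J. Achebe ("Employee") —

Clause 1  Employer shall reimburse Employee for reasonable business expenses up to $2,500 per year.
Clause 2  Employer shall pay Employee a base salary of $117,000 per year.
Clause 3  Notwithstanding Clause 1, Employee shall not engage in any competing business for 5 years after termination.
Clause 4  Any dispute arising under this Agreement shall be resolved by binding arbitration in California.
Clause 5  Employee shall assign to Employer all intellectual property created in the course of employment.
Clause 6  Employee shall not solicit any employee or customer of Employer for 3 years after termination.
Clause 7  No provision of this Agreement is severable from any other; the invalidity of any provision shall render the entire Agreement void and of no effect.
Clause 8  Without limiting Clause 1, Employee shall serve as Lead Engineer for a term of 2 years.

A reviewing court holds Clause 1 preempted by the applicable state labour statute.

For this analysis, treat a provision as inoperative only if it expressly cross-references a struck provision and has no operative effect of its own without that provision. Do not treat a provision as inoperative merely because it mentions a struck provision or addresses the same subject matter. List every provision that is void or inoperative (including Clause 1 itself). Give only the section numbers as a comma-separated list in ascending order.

Clause 1 is struck. Nothing else in the Agreement is defined by reference to Clause 1. Clause 7 provides that the Agreement is not severable, so the invalidity of any one provision voids the entire Agreement. No provision of the Agreement survives.

1, 2, 3, 4, 5, 6, 7, 8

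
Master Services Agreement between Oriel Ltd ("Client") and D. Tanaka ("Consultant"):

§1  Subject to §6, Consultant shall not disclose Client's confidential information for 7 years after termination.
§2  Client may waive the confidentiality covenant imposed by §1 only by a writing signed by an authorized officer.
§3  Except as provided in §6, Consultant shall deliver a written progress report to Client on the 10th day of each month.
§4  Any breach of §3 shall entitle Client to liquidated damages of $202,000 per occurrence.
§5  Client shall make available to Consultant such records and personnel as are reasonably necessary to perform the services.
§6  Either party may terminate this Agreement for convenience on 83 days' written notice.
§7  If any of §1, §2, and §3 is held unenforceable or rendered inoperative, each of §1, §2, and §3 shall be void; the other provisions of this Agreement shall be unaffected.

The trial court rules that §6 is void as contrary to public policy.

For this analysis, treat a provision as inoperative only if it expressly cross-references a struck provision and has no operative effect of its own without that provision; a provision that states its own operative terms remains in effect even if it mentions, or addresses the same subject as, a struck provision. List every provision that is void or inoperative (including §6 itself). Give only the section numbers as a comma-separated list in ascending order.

§6 is struck. Although §3 refers to §6, its operative terms do not depend on §6, so it remains in effect. Although §1 refers to §6, its operative terms do not depend on §6, so it remains in effect. Nothing else in the Agreement is defined by reference to §6. §7 ties §1, §2, and §3 together, but none of those is affected here; the remaining provisions continue in force under §7. The provisions still in force are §1, §2, §3, §4, §5, and §7.

6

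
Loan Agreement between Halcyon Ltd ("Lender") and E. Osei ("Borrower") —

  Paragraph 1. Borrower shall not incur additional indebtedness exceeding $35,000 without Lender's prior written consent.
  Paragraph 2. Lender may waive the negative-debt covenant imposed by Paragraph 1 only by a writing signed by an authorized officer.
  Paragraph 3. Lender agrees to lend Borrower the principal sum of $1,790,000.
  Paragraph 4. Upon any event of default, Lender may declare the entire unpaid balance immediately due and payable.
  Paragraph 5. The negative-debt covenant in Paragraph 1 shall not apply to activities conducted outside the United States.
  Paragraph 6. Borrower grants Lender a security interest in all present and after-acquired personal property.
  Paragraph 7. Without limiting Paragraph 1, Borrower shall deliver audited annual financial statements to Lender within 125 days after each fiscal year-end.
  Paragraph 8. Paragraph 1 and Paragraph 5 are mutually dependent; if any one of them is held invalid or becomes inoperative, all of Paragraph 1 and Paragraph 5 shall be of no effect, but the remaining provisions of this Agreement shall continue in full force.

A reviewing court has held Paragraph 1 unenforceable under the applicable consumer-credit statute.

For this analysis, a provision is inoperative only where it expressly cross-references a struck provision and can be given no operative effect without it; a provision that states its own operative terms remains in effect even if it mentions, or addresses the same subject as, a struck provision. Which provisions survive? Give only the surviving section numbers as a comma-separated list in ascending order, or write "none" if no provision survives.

Paragraph 1 is struck. Paragraph 2 operates only by reference to Paragraph 1, so it falls with Paragraph 1. Paragraph 5 does nothing except set the carve-out from the negative-debt covenant by reference to Paragraph 1; with Paragraph 1 gone it has no independent effect and is inoperative. Although Paragraph 7 refers to Paragraph 1, its operative terms do not depend on Paragraph 1, so it remains in effect. Paragraph 8 declares Paragraph 1 and Paragraph 5 mutually dependent; since one of them has fallen, all of them are of no effect. The remainder continues in force under Paragraph 8. Paragraph 3, Paragraph 4, Paragraph 6, Paragraph 7, and Paragraph 8 remain in effect.

3, 4, 6, 7, 8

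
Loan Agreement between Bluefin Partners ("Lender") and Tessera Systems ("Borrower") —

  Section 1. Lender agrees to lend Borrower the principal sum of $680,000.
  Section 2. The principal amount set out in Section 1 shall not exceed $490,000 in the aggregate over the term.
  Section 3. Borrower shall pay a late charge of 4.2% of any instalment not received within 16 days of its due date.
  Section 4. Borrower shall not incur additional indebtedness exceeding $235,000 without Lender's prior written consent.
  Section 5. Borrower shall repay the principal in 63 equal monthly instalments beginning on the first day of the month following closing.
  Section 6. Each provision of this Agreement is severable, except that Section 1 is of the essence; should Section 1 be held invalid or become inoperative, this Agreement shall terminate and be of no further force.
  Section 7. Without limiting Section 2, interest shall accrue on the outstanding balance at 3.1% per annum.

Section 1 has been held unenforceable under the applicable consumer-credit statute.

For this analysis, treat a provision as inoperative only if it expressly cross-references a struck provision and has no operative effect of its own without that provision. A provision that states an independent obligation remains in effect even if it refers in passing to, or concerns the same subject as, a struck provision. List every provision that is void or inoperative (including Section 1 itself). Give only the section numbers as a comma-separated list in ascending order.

Section 1 is struck. Section 2 operates only by reference to Section 1, so it falls with Section 1. Section 6 makes Section 1 an essential term, and Section 1 is the provision held invalid; under Section 6, the entire Agreement is therefore void. No provision of the Agreement survives.

1, 2, 3, 4, 5, 6, 7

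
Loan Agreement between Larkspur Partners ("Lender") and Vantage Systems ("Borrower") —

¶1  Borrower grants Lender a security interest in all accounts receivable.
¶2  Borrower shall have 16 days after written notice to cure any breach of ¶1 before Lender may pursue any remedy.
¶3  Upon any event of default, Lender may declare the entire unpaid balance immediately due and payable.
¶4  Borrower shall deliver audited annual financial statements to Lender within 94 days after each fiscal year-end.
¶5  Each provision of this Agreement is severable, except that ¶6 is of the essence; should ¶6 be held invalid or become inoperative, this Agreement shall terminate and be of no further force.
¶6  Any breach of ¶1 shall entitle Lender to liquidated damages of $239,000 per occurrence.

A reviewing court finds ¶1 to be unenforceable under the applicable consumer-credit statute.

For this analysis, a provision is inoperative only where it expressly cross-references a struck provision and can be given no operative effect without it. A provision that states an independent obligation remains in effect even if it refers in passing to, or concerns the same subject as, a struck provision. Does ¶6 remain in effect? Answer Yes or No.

¶1 is struck. ¶2 merely fixes the cure period for breach of ¶1; with ¶1 gone it has nothing to operate on and falls away. The whole of ¶6 is the liquidated-damages amount, defined by reference to ¶1, so ¶6 cannot stand once ¶1 is removed. ¶5 makes ¶6 an essential term, and ¶6 has been rendered inoperative by the cascade; under ¶5, the entire Agreement is therefore void. No provision of the Agreement survives. ¶6 is among the inoperative provisions, so the answer is no.

No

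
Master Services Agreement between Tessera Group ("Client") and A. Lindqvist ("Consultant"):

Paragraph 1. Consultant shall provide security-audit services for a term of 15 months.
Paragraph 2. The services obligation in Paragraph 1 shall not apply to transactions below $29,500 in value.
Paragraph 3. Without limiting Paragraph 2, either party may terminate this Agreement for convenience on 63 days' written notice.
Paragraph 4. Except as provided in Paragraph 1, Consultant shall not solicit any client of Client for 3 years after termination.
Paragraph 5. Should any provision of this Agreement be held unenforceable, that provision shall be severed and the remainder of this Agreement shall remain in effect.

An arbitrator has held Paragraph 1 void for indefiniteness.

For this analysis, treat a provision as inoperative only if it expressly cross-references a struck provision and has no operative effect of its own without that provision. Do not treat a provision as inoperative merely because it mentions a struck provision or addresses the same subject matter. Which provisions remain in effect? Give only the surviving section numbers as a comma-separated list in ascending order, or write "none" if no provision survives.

Paragraph 1 is struck. Paragraph 2 operates only by reference to Paragraph 1, so it falls with Paragraph 1. Although Paragraph 4 refers to Paragraph 1, its operative terms do not depend on Paragraph 1, so it remains in effect. Paragraph 3 mentions Paragraph 2 but its own obligation stands independently of Paragraph 2, so Paragraph 3 is not affected. Paragraph 5 is a severability clause and preserves every provision that can still be given independent effect. That leaves Paragraph 3, Paragraph 4, and Paragraph 5 in effect.

3, 4, 5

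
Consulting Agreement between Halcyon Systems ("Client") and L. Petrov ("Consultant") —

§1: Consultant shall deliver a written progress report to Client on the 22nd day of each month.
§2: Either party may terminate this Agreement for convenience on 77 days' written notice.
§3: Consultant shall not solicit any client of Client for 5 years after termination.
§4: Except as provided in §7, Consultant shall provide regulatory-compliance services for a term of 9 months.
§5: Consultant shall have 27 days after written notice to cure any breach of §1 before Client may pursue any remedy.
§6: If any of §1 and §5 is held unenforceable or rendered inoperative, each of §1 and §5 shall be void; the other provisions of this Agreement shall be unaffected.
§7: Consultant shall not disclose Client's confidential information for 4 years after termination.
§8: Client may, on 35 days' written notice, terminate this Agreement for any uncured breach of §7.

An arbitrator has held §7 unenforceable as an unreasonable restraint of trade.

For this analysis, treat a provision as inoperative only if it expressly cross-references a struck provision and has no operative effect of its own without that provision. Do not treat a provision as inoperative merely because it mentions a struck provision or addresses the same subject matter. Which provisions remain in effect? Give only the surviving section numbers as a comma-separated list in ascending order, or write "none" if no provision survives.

§7 is struck. §8 operates only by reference to §7, so it falls with §7. Although §4 refers to §7, its operative terms do not depend on §7, so it remains in effect. §6 ties §1 and §5 together, but none of those is affected here; the remaining provisions continue in force under §6. §1, §2, §3, §4, §5, and §6 remain in effect.

1, 2, 3, 4, 5, 6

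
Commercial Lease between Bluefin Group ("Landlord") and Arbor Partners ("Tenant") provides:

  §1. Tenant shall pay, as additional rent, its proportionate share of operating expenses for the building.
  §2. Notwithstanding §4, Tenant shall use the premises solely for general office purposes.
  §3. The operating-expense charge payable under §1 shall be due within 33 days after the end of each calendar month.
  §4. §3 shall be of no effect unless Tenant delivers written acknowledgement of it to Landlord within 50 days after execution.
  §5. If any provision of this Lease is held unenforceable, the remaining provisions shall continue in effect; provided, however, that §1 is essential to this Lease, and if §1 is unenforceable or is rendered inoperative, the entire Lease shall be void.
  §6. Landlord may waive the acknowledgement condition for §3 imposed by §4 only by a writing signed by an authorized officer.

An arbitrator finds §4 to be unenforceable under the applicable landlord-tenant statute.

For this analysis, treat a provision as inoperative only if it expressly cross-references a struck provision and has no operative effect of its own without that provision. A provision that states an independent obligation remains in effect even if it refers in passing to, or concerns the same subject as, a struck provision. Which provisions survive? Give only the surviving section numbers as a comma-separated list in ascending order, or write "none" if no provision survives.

§4 is struck. The only function of §6 is the waiver condition for §4, so it cannot stand once §4 is removed. §2 mentions §4 but its own obligation stands independently of §4, so §2 is not affected. §5 makes §1 an essential term, but §1 is unaffected, so the severability proviso in §5 preserves the remaining provisions. §1, §2, §3, and §5 remain in effect.

1, 2, 3, 5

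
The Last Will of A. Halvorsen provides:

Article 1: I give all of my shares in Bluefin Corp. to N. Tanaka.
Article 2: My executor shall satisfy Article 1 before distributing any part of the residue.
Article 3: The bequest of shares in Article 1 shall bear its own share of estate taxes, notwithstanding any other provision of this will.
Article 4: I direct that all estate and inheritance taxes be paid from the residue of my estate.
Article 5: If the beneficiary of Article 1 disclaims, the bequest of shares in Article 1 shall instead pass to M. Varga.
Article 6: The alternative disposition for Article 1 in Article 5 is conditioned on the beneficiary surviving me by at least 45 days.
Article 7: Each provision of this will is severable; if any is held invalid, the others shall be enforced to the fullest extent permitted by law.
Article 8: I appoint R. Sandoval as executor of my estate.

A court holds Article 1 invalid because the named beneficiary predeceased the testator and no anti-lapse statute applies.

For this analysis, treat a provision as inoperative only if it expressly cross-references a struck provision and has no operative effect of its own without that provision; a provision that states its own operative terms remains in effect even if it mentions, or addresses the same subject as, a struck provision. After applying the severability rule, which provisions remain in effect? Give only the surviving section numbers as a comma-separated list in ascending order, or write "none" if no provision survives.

4, 7, 8

Article 1 is struck. Article 2 has no operative effect of its own apart from Article 1 and is therefore inoperative. Article 3 operates only by reference to Article 1, so it falls with Article 1. The only function of Article 5 is the alternative disposition for Article 1, so it cannot stand once Article 1 is removed. Article 6 operates only by reference to Article 5, so it falls with Article 5. Article 7 is a severability clause and preserves every provision that can still be given independent effect. The provisions still in force are Article 4, Article 7, and Article 8.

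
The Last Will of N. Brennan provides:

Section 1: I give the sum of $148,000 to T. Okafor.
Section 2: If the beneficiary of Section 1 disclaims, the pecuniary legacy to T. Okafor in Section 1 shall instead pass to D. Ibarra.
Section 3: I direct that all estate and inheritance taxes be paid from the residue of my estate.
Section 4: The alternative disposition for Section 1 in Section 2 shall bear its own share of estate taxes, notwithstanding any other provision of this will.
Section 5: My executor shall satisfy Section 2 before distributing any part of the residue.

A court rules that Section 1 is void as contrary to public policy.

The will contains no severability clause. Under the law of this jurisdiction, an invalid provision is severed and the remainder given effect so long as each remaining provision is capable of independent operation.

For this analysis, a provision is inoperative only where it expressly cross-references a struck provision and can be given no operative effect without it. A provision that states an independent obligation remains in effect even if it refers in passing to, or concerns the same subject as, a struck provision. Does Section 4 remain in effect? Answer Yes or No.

Section 1 is struck. Section 2 has no operative effect of its own apart from Section 1 and is therefore inoperative. Section 4 has no operative effect of its own apart from Section 2 and is therefore inoperative. Section 5 merely fixes the priority direction for Section 2; with Section 2 gone it has nothing to operate on and falls away. Under the stated default rule, only provisions that cannot operate independently fall away; the rest are enforced. Only Section 3 remains in effect. Section 4 is among the inoperative provisions, so the answer is no.

No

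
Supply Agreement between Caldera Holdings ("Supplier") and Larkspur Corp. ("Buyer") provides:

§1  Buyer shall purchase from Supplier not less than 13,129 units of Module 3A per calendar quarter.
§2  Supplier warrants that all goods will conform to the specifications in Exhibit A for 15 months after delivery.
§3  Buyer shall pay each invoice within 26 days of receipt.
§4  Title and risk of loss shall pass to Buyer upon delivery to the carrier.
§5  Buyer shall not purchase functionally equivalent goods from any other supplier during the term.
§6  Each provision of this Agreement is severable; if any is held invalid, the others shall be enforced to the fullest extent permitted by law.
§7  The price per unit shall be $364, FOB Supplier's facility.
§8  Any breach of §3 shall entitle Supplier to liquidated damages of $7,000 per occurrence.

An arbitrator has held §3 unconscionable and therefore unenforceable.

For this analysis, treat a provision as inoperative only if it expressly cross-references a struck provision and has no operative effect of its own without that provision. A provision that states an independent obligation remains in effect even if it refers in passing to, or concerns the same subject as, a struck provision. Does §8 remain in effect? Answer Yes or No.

No

§3 is struck. §8 has no operative effect of its own apart from §3 and is therefore inoperative. §6 is a severability clause and preserves every provision that can still be given independent effect. The provisions still in force are §1, §2, §4, §5, §6, and §7. §8 is among the inoperative provisions, so the answer is no.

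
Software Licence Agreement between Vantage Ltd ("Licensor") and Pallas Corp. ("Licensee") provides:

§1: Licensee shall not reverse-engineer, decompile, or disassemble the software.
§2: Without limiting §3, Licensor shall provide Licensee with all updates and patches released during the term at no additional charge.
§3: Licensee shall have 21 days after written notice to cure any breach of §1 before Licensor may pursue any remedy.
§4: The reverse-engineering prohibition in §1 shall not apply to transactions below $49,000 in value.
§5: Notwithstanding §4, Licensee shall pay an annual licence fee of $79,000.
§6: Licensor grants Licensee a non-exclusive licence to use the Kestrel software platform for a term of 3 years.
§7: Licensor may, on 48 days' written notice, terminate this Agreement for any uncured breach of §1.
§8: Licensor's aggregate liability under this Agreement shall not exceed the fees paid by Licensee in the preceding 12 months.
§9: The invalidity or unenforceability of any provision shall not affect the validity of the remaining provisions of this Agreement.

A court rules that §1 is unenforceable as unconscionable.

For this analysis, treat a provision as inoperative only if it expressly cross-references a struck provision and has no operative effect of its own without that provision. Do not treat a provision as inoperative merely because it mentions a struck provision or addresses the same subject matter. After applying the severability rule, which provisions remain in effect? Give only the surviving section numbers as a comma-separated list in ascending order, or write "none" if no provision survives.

§1 is struck. §3 operates only by reference to §1, so it falls with §1. §4 does nothing except set the carve-out from the reverse-engineering prohibition by reference to §1; with §1 gone it has no independent effect and is inoperative. The only function of §7 is the termination right for breach of §1, so it cannot stand once §1 is removed. §5 mentions §4 but its own obligation stands independently of §4, so §5 is not affected. Although §2 refers to §3, its operative terms do not depend on §3, so it remains in effect. Under the severability clause in §9, the remaining provisions continue in force. That leaves §2, §5, §6, §8, and §9 in effect.

2, 5, 6, 8, 9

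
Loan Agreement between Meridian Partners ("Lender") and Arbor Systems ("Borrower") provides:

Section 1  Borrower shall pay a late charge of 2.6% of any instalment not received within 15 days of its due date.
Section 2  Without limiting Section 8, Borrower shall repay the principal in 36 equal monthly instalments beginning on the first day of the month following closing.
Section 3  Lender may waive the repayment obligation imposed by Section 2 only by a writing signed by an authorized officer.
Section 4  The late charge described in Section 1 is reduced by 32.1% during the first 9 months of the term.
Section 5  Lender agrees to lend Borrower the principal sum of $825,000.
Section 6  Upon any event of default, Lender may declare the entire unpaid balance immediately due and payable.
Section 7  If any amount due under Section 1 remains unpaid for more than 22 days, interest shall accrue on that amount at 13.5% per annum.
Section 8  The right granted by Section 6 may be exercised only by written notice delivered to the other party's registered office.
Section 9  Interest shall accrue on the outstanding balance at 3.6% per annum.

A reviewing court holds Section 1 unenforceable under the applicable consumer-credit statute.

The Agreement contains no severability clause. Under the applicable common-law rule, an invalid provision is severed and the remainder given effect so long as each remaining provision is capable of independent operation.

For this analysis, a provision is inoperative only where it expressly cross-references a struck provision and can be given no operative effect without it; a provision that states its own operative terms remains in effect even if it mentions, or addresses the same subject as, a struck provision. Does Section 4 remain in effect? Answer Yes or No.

No

Section 1 is struck. The whole of Section 4 is the introductory reduction to the late charge, defined by reference to Section 1, so Section 4 cannot stand once Section 1 is removed. The whole of Section 7 is the default interest on the late charge, defined by reference to Section 1, so Section 7 cannot stand once Section 1 is removed. With no severability clause, the stated default rule severs what cannot stand and enforces each remaining provision that can operate on its own. Section 2, Section 3, Section 5, Section 6, Section 8, and Section 9 remain in effect. Section 4 is among the inoperative provisions, so the answer is no.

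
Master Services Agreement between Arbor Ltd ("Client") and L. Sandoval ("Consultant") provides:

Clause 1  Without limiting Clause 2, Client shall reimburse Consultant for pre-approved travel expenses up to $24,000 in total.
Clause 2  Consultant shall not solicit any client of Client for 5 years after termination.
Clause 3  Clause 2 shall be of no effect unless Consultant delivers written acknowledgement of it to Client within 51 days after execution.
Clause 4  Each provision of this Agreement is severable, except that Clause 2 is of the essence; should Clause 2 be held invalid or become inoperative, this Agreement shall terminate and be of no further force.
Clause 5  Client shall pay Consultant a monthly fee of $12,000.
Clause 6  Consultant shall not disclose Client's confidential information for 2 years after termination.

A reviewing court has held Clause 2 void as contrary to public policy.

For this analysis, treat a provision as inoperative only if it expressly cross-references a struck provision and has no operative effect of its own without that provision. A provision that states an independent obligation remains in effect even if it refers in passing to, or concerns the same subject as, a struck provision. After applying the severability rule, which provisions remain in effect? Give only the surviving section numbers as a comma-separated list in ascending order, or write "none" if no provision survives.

none

Clause 2 is struck. Clause 3 merely fixes the acknowledgement condition for Clause 2; with Clause 2 gone it has nothing to operate on and falls away. Clause 4 makes Clause 2 an essential term, and Clause 2 is the provision held invalid; under Clause 4, the entire Agreement is therefore void. No provision of the Agreement survives.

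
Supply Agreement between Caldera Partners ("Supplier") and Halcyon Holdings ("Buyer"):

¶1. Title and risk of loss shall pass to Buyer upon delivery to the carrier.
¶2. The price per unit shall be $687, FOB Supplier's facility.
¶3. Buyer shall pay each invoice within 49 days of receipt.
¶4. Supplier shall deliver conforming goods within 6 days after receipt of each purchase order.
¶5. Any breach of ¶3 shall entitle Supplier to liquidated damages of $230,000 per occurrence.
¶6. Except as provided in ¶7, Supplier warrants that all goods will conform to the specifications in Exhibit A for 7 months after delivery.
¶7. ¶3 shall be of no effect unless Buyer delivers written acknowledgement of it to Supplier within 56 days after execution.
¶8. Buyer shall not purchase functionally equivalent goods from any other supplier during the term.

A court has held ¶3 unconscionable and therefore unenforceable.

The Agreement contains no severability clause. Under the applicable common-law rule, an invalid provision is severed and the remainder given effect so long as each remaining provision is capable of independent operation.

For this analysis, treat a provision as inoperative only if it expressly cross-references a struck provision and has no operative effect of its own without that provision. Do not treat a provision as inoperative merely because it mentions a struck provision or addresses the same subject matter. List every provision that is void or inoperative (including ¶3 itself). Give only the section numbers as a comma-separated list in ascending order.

3, 5, 7

¶3 is struck. ¶5 has no operative effect of its own apart from ¶3 and is therefore inoperative. ¶7 operates only by reference to ¶3, so it falls with ¶3. Although ¶6 refers to ¶7, its operative terms do not depend on ¶7, so it remains in effect. Under the stated default rule, only provisions that cannot operate independently fall away; the rest are enforced. That leaves ¶1, ¶2, ¶4, ¶6, and ¶8 in effect.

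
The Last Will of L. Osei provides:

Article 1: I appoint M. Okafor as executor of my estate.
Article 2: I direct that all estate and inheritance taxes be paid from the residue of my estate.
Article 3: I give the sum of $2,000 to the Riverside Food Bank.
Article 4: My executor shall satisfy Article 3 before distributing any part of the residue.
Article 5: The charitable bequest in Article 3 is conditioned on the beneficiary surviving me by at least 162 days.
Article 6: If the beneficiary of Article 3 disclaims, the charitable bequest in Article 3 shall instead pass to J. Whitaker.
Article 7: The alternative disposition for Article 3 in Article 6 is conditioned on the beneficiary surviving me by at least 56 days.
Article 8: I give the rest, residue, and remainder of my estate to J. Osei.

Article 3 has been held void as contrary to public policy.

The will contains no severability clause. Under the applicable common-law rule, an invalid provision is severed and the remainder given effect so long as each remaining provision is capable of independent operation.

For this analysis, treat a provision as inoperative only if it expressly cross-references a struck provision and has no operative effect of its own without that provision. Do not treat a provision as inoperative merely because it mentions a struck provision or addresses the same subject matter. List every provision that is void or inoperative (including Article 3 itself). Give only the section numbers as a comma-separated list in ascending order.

Article 3 is struck. Article 4 operates only by reference to Article 3, so it falls with Article 3. Article 5 merely fixes the survivorship condition on Article 3; with Article 3 gone it has nothing to operate on and falls away. Article 6 has no operative effect of its own apart from Article 3 and is therefore inoperative. Article 7 has no operative effect of its own apart from Article 6 and is therefore inoperative. With no severability clause, the stated default rule severs what cannot stand and enforces each remaining provision that can operate on its own. Article 1, Article 2, and Article 8 remain in effect.

3, 4, 5, 6, 7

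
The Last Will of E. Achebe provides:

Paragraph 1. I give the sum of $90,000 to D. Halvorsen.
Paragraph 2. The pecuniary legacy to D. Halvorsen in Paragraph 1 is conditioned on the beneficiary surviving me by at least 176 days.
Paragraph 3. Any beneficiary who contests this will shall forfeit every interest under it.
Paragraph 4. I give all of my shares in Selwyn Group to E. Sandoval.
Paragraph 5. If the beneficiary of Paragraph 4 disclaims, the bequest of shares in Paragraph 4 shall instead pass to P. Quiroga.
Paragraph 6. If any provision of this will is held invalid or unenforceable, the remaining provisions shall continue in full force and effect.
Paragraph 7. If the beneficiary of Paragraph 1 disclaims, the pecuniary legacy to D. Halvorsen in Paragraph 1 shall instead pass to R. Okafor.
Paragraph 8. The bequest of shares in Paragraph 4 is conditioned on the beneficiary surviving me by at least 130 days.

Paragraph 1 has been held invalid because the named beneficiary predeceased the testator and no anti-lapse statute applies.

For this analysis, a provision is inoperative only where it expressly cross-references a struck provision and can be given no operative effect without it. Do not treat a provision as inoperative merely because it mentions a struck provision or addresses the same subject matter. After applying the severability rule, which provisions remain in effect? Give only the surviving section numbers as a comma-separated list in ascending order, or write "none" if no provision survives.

Paragraph 1 is struck. Paragraph 2 has no operative effect of its own apart from Paragraph 1 and is therefore inoperative. Paragraph 7 has no operative effect of its own apart from Paragraph 1 and is therefore inoperative. Paragraph 6 is a severability clause and preserves every provision that can still be given independent effect. The provisions still in force are Paragraph 3, Paragraph 4, Paragraph 5, Paragraph 6, and Paragraph 8.

3, 4, 5, 6, 8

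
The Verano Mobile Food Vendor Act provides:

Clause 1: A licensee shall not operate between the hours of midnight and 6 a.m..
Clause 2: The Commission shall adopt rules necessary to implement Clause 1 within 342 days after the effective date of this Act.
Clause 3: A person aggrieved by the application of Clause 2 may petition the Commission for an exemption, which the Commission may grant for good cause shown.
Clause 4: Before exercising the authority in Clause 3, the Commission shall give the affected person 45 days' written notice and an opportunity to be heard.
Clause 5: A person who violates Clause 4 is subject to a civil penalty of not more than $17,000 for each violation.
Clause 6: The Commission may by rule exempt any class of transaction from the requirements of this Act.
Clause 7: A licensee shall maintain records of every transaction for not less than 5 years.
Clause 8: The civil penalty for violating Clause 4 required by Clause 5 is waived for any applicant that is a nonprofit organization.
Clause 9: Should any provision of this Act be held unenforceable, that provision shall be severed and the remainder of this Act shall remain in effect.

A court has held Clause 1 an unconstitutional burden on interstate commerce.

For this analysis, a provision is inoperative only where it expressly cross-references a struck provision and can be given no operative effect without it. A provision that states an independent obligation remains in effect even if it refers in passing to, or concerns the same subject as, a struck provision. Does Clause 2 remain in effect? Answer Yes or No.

No

Clause 1 is struck. Clause 2 merely fixes the rulemaking mandate for Clause 1; with Clause 1 gone it has nothing to operate on and falls away. The only function of Clause 3 is the exemption procedure for Clause 2, so it cannot stand once Clause 2 is removed. The only function of Clause 4 is the notice-and-hearing requirement for Clause 3, so it cannot stand once Clause 3 is removed. Clause 5 has no operative effect of its own apart from Clause 4 and is therefore inoperative. Clause 8 operates only by reference to Clause 5, so it falls with Clause 5. Clause 9 is a severability clause and preserves every provision that can still be given independent effect. The provisions still in force are Clause 6, Clause 7, and Clause 9. Clause 2 is among the inoperative provisions, so the answer is no.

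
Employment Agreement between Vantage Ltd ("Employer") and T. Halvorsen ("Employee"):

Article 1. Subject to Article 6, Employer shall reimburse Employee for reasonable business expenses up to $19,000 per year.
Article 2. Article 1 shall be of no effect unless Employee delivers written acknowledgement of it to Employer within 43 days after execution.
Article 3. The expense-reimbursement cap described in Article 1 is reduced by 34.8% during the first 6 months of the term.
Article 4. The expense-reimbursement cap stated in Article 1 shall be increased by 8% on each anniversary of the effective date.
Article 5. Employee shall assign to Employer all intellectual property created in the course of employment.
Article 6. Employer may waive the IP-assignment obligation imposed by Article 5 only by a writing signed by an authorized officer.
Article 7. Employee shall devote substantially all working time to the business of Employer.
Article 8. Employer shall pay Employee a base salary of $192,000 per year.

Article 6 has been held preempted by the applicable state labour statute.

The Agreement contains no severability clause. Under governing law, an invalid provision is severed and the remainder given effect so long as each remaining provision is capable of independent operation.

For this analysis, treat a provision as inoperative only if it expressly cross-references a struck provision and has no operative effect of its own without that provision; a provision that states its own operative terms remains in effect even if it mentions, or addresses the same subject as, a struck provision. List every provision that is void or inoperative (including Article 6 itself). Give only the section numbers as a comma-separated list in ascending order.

6

Article 6 is struck. Although Article 1 refers to Article 6, its operative terms do not depend on Article 6, so it remains in effect. Nothing else in the Agreement is defined by reference to Article 6. With no severability clause, the stated default rule severs what cannot stand and enforces each remaining provision that can operate on its own. Article 1, Article 2, Article 3, Article 4, Article 5, Article 7, and Article 8 remain in effect.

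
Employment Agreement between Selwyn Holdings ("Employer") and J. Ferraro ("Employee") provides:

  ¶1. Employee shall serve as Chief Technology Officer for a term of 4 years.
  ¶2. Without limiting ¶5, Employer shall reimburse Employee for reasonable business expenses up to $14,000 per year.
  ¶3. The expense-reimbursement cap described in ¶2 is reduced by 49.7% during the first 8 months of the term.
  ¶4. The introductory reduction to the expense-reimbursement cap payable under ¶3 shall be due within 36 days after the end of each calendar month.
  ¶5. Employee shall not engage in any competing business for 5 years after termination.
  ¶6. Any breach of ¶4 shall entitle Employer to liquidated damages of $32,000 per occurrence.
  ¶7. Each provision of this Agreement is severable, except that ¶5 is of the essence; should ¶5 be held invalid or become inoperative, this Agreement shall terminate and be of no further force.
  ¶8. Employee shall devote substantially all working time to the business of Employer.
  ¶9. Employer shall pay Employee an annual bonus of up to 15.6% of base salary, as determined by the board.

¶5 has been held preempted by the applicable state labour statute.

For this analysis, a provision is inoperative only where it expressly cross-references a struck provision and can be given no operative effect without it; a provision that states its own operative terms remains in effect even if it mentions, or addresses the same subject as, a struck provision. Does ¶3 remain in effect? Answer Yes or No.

¶5 is struck. No other provision's operative terms depend on ¶5. ¶7 makes ¶5 an essential term, and ¶5 is the provision held invalid; under ¶7, the entire Agreement is therefore void. No provision of the Agreement survives. ¶3 is among the inoperative provisions, so the answer is no.

No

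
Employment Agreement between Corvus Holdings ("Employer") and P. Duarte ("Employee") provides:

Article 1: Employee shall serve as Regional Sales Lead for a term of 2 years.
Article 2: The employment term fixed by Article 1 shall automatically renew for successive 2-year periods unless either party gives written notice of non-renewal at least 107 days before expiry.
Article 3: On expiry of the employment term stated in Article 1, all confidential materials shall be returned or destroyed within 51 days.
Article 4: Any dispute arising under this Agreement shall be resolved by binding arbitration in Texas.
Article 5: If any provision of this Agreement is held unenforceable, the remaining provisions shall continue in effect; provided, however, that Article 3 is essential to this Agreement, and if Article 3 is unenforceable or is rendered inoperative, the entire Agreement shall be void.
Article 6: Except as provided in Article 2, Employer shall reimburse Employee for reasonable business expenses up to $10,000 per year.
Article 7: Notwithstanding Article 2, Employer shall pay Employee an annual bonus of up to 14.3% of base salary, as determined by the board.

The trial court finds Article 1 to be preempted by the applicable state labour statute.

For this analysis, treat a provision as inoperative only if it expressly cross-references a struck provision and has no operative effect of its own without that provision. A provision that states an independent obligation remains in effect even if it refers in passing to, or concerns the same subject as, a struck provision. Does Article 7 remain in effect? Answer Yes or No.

Article 1 is struck. Article 2 operates only by reference to Article 1, so it falls with Article 1. Article 3 has no operative effect of its own apart from Article 1 and is therefore inoperative. Article 5 makes Article 3 an essential term, and Article 3 has been rendered inoperative by the cascade; under Article 5, the entire Agreement is therefore void. No provision of the Agreement survives. Article 7 is among the inoperative provisions, so the answer is no.

No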